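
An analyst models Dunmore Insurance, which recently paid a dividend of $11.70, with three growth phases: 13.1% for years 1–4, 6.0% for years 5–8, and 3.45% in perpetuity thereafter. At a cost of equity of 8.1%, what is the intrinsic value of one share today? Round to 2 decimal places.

$394.23

Three-stage DDM. Project D₁…D_8; terminal Gordon value at t=8 with g = 0.0345; discount at r = 0.081.
D_1 = 13.2327
D_2 = 14.9662
D_3 = 16.9268
D_4 = 19.1442
D_5 = 20.2928
D_6 = 21.5104
D_7 = 22.8010
D_8 = 24.1691
TV_8 = 25.0029/(0.081−0.0345) = 537.6966
P₀ = Σ Dₜ/(1+r)ᵗ + TV_8/(1+r)^8 = 394.2327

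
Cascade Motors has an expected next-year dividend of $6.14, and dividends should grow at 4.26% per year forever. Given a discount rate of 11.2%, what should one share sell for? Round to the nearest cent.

Gordon growth model: P₀ = D₁/(r − g), with D₁ = 6.14 given directly.
P₀ = 6.1400 / (0.112 − 0.0426) = 6.1400 / 0.0694 = 88.4726

$88.47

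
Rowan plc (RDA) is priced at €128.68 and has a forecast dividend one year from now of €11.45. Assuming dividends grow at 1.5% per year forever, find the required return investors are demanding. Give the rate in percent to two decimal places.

10.40%

Rearranging the constant-growth DDM: r = D₁/P₀ + g.
r = 11.4500 / 128.68 + 0.015 = 0.08898 + 0.015 = 0.10398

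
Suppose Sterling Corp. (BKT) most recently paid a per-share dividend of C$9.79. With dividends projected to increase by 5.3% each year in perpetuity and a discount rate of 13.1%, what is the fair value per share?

C$132.16

Gordon growth model: P₀ = D₁/(r − g). D₁ = 9.79 × (1 + 0.053) = 10.3089.
P₀ = 10.3089 / (0.131 − 0.053) = 10.3089 / 0.078 = 132.1650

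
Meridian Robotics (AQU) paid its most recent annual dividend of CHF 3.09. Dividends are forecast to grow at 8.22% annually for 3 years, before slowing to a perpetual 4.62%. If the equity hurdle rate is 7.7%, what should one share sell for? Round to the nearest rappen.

Two-stage DDM. Project D₁…D_3 at 0.0822, terminal growth 0.0462, discount at r = 0.077.
D_1 = 3.3440
D_2 = 3.6189
D_3 = 3.9163
Terminal value at t=3: TV = D_4/(r−g) = 4.0973/(0.077−0.0462) = 133.0286
P₀ = 3.3440/(1+0.077)^1 + 3.6189/(1+0.077)^2 + 3.9163/(1+0.077)^3 + 133.0286/(1+0.077)^3 = 115.8471

CHF 115.85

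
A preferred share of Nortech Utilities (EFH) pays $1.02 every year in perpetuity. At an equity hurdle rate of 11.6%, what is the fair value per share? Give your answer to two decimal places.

Zero-growth DDM (perpetuity): P₀ = D/r = 1.02 / 0.116 = 8.7931

$8.79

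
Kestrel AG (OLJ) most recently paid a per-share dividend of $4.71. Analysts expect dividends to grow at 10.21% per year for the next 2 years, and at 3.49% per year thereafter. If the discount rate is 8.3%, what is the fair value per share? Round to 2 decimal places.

$114.62

Two-stage DDM. Project D₁…D_2 at 0.1021, terminal growth 0.0349, discount at r = 0.083.
D_1 = 5.1909
D_2 = 5.7209
Terminal value at t=2: TV = D_3/(r−g) = 5.9205/(0.083−0.0349) = 123.0881
P₀ = 5.1909/(1+0.083)^1 + 5.7209/(1+0.083)^2 + 123.0881/(1+0.083)^2 = 114.6151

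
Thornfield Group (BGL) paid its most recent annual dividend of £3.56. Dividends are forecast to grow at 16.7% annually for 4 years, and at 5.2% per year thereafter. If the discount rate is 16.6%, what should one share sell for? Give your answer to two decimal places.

Two-stage DDM. Project D₁…D_4 at 0.167, terminal growth 0.052, discount at r = 0.166.
D_1 = 4.1545
D_2 = 4.8483
D_3 = 5.6580
D_4 = 6.6029
Terminal value at t=4: TV = D_5/(r−g) = 6.9462/(0.166−0.052) = 60.9318
P₀ = 4.1545/(1+0.166)^1 + 4.8483/(1+0.166)^2 + 5.6580/(1+0.166)^3 + 6.6029/(1+0.166)^4 + 60.9318/(1+0.166)^4 = 47.2353

£47.24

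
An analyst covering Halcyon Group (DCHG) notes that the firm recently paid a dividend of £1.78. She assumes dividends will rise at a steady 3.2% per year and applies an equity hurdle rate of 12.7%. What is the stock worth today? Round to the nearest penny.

Gordon growth model: P₀ = D₁/(r − g). D₁ = 1.78 × (1 + 0.032) = 1.8370.
P₀ = 1.8370 / (0.127 − 0.032) = 1.8370 / 0.095 = 19.3364

£19.34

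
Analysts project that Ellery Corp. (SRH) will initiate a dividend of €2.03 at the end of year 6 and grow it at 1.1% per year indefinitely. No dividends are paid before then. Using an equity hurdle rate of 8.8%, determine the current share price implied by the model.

€17.29

Deferred-dividend DDM. At t=5 the remaining stream is a growing perpetuity with first payment D_6 = 2.03.
V_5 = D_6/(r−g) = 2.03/(0.088−0.011) = 26.3636
P₀ = V_5/(1+r)^5 = 26.3636/(1+0.088)^5 = 17.2926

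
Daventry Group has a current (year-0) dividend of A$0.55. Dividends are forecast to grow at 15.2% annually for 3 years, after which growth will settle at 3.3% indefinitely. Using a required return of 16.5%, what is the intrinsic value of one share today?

Two-stage DDM. Project D₁…D_3 at 0.152, terminal growth 0.033, discount at r = 0.165.
D_1 = 0.6336
D_2 = 0.7299
D_3 = 0.8409
Terminal value at t=3: TV = D_4/(r−g) = 0.8686/(0.165−0.033) = 6.5803
P₀ = 0.6336/(1+0.165)^1 + 0.7299/(1+0.165)^2 + 0.8409/(1+0.165)^3 + 6.5803/(1+0.165)^3 = 5.7751

A$5.78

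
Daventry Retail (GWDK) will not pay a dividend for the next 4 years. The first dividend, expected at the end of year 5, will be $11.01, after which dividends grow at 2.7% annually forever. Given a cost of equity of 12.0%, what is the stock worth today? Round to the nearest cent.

$75.24

Deferred-dividend DDM. At t=4 the remaining stream is a growing perpetuity with first payment D_5 = 11.01.
V_4 = D_5/(r−g) = 11.01/(0.12−0.027) = 118.3871
P₀ = V_4/(1+r)^4 = 118.3871/(1+0.12)^4 = 75.2371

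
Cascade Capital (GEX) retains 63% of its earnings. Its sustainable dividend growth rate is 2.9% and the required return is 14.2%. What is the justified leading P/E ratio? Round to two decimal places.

Payout ratio b = 1 − 0.63 = 0.37.
Justified leading P/E = b/(r−g) = 0.37/(0.142−0.029) = 3.2743

3.27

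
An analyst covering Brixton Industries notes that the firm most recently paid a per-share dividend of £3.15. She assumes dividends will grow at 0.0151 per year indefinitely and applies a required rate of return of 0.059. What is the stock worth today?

£72.84

Gordon growth model: P₀ = D₁/(r − g). D₁ = 3.15 × (1 + 0.0151) = 3.1976.
P₀ = 3.1976 / (0.059 − 0.0151) = 3.1976 / 0.0439 = 72.8375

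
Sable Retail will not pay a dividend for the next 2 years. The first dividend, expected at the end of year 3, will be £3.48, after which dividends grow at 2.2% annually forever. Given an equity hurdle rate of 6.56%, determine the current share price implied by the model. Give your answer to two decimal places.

£70.29

Deferred-dividend DDM. At t=2 the remaining stream is a growing perpetuity with first payment D_3 = 3.48.
V_2 = D_3/(r−g) = 3.48/(0.0656−0.022) = 79.8165
P₀ = V_2/(1+r)^2 = 79.8165/(1+0.0656)^2 = 70.2917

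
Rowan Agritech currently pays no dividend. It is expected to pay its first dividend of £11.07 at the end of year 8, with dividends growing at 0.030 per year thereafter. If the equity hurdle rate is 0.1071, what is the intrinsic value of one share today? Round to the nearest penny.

£70.43

Deferred-dividend DDM. At t=7 the remaining stream is a growing perpetuity with first payment D_8 = 11.07.
V_7 = D_8/(r−g) = 11.07/(0.1071−0.03) = 143.5798
P₀ = V_7/(1+r)^7 = 143.5798/(1+0.1071)^7 = 70.4345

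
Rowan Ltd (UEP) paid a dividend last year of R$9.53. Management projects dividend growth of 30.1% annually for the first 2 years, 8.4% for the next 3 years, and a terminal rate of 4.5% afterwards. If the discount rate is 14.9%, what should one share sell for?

R$158.76

Three-stage DDM. Project D₁…D_5; terminal Gordon value at t=5 with g = 0.045; discount at r = 0.149.
D_1 = 12.3985
D_2 = 16.1305
D_3 = 17.4854
D_4 = 18.9542
D_5 = 20.5464
TV_5 = 21.4710/(0.149−0.045) = 206.4516
P₀ = Σ Dₜ/(1+r)ᵗ + TV_5/(1+r)^5 = 158.7609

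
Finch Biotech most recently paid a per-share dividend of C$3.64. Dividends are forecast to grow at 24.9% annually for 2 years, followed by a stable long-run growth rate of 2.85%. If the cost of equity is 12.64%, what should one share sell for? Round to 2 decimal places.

Two-stage DDM. Project D₁…D_2 at 0.249, terminal growth 0.0285, discount at r = 0.1264.
D_1 = 4.5464
D_2 = 5.6784
Terminal value at t=2: TV = D_3/(r−g) = 5.8402/(0.1264−0.0285) = 59.6551
P₀ = 4.5464/(1+0.1264)^1 + 5.6784/(1+0.1264)^2 + 59.6551/(1+0.1264)^2 = 55.5295

C$55.53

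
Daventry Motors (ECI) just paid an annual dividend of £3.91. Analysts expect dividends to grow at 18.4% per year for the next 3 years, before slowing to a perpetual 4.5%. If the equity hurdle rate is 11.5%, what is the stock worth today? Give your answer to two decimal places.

Two-stage DDM. Project D₁…D_3 at 0.184, terminal growth 0.045, discount at r = 0.115.
D_1 = 4.6294
D_2 = 5.4813
D_3 = 6.4898
Terminal value at t=3: TV = D_4/(r−g) = 6.7818/(0.115−0.045) = 96.8836
P₀ = 4.6294/(1+0.115)^1 + 5.4813/(1+0.115)^2 + 6.4898/(1+0.115)^3 + 96.8836/(1+0.115)^3 = 83.1343

£83.13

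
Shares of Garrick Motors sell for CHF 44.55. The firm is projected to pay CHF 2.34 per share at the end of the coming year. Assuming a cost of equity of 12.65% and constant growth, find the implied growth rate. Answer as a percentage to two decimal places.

7.40%

From P₀ = D₁/(r − g), the implied growth is g = r − D₁/P₀.
g = 0.1265 − 2.34/44.55 = 0.1265 − 0.05253 = 0.07397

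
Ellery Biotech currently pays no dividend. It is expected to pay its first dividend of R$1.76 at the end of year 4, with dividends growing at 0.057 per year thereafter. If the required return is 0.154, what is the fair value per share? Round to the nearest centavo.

R$11.81

Deferred-dividend DDM. At t=3 the remaining stream is a growing perpetuity with first payment D_4 = 1.76.
V_3 = D_4/(r−g) = 1.76/(0.154−0.057) = 18.1443
P₀ = V_3/(1+r)^3 = 18.1443/(1+0.154)^3 = 11.8066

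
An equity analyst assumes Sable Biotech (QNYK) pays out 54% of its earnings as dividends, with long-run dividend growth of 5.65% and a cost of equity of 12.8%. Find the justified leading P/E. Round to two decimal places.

Justified leading P/E = b/(r−g) = 0.54/(0.128−0.0565) = 7.5524

7.55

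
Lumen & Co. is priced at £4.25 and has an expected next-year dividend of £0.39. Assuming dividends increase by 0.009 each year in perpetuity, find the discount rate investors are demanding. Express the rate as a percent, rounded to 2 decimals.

10.08%

Rearranging the constant-growth DDM: r = D₁/P₀ + g.
r = 0.3900 / 4.25 + 0.009 = 0.09176 + 0.009 = 0.10076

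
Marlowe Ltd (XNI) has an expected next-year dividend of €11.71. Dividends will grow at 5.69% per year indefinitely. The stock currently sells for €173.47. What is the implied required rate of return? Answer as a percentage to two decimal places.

12.44%

Rearranging the constant-growth DDM: r = D₁/P₀ + g.
r = 11.7100 / 173.47 + 0.0569 = 0.06750 + 0.0569 = 0.12440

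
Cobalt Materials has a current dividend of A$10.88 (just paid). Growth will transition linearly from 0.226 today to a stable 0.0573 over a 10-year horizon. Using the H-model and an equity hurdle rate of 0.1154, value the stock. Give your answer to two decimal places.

H-model: P₀ = D₀[(1+g_L) + H(g_S−g_L)]/(r−g_L), with H = 10/2 = 5.
P₀ = 10.88 × [(1+0.0573) + 5×(0.226−0.0573)] / (0.1154−0.0573)
   = 10.88 × 1.9008 / 0.0581 = 355.9502

A$355.95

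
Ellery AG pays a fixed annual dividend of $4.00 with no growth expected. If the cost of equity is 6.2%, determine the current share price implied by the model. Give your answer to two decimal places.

$64.52

Zero-growth DDM (perpetuity): P₀ = D/r = 4.00 / 0.062 = 64.5161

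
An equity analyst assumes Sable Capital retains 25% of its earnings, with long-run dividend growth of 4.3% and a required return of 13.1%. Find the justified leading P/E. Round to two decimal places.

Payout ratio b = 1 − 0.25 = 0.75.
Justified leading P/E = b/(r−g) = 0.75/(0.131−0.043) = 8.5227

8.52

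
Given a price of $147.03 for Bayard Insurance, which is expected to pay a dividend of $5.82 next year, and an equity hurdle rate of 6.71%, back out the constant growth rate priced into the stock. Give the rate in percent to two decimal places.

2.75%

From P₀ = D₁/(r − g), the implied growth is g = r − D₁/P₀.
g = 0.0671 − 5.82/147.03 = 0.0671 − 0.03958 = 0.02752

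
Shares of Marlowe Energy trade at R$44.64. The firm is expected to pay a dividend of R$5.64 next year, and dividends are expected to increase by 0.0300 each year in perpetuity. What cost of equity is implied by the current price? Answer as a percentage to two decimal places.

Rearranging the constant-growth DDM: r = D₁/P₀ + g.
r = 5.6400 / 44.64 + 0.03 = 0.12634 + 0.03 = 0.15634

15.63%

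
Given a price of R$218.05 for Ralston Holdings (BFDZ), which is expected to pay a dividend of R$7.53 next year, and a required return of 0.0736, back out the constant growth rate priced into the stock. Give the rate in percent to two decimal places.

From P₀ = D₁/(r − g), the implied growth is g = r − D₁/P₀.
g = 0.0736 − 7.53/218.05 = 0.0736 − 0.03453 = 0.03907

3.91%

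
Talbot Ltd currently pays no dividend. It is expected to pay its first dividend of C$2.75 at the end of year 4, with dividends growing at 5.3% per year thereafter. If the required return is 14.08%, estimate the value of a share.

C$21.10

Deferred-dividend DDM. At t=3 the remaining stream is a growing perpetuity with first payment D_4 = 2.75.
V_3 = D_4/(r−g) = 2.75/(0.1408−0.053) = 31.3212
P₀ = V_3/(1+r)^3 = 31.3212/(1+0.1408)^3 = 21.0965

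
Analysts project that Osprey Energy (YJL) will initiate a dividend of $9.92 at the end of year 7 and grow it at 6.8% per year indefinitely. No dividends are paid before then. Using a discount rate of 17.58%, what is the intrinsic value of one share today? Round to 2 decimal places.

$34.83

Deferred-dividend DDM. At t=6 the remaining stream is a growing perpetuity with first payment D_7 = 9.92.
V_6 = D_7/(r−g) = 9.92/(0.1758−0.068) = 92.0223
P₀ = V_6/(1+r)^6 = 92.0223/(1+0.1758)^6 = 34.8251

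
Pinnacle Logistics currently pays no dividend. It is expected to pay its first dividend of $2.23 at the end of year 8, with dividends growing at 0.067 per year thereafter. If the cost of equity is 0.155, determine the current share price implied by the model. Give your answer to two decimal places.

Deferred-dividend DDM. At t=7 the remaining stream is a growing perpetuity with first payment D_8 = 2.23.
V_7 = D_8/(r−g) = 2.23/(0.155−0.067) = 25.3409
P₀ = V_7/(1+r)^7 = 25.3409/(1+0.155)^7 = 9.2416

$9.24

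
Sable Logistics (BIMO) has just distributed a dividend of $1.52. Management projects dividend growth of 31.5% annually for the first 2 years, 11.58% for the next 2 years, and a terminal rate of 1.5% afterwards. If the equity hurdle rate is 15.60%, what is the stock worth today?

$20.62

Three-stage DDM. Project D₁…D_4; terminal Gordon value at t=4 with g = 0.015; discount at r = 0.156.
D_1 = 1.9988
D_2 = 2.6284
D_3 = 2.9328
D_4 = 3.2724
TV_4 = 3.3215/(0.156−0.015) = 23.5567
P₀ = Σ Dₜ/(1+r)ᵗ + TV_4/(1+r)^4 = 20.6181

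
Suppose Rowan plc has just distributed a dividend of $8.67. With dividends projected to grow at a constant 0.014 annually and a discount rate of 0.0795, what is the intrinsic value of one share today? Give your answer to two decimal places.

$134.22

Gordon growth model: P₀ = D₁/(r − g). D₁ = 8.67 × (1 + 0.014) = 8.7914.
P₀ = 8.7914 / (0.0795 − 0.014) = 8.7914 / 0.0655 = 134.2195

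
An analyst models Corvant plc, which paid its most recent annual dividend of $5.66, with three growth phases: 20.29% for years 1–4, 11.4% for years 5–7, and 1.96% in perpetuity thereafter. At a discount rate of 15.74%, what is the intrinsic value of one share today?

$86.89

Three-stage DDM. Project D₁…D_7; terminal Gordon value at t=7 with g = 0.0196; discount at r = 0.1574.
D_1 = 6.8084
D_2 = 8.1898
D_3 = 9.8516
D_4 = 11.8504
D_5 = 13.2014
D_6 = 14.7064
D_7 = 16.3829
TV_7 = 16.7040/(0.1574−0.0196) = 121.2190
P₀ = Σ Dₜ/(1+r)ᵗ + TV_7/(1+r)^7 = 86.8869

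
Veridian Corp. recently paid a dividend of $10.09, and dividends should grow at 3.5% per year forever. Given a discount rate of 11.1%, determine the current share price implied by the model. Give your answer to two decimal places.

Gordon growth model: P₀ = D₁/(r − g). D₁ = 10.09 × (1 + 0.035) = 10.4431.
P₀ = 10.4431 / (0.111 − 0.035) = 10.4431 / 0.076 = 137.4099

$137.41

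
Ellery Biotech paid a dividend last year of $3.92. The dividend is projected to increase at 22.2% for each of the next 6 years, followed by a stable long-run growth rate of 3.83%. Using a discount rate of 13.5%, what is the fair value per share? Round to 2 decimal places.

Two-stage DDM. Project D₁…D_6 at 0.222, terminal growth 0.0383, discount at r = 0.135.
D_1 = 4.7902
D_2 = 5.8537
D_3 = 7.1532
D_4 = 8.7412
D_5 = 10.6817
D_6 = 13.0531
Terminal value at t=6: TV = D_7/(r−g) = 13.5530/(0.135−0.0383) = 140.1554
P₀ = 4.7902/(1+0.135)^1 + 5.8537/(1+0.135)^2 + 7.1532/(1+0.135)^3 + 8.7412/(1+0.135)^4 + 10.6817/(1+0.135)^5 + 13.0531/(1+0.135)^6 + 140.1554/(1+0.135)^6 = 96.2602

$96.26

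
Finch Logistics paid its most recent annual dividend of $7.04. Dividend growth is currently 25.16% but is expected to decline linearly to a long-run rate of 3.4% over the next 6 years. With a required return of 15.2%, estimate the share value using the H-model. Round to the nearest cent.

H-model: P₀ = D₀[(1+g_L) + H(g_S−g_L)]/(r−g_L), with H = 6/2 = 3.
P₀ = 7.04 × [(1+0.034) + 3×(0.2516−0.034)] / (0.152−0.034)
   = 7.04 × 1.6868 / 0.118 = 100.6362

$100.64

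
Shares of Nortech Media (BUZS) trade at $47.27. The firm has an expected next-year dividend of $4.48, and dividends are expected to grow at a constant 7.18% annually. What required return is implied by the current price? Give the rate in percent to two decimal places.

Rearranging the constant-growth DDM: r = D₁/P₀ + g.
r = 4.4800 / 47.27 + 0.0718 = 0.09477 + 0.0718 = 0.16657

16.66%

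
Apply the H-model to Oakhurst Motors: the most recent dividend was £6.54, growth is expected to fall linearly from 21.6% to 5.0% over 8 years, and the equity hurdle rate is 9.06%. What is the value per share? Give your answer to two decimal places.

H-model: P₀ = D₀[(1+g_L) + H(g_S−g_L)]/(r−g_L), with H = 8/2 = 4.
P₀ = 6.54 × [(1+0.05) + 4×(0.216−0.05)] / (0.0906−0.05)
   = 6.54 × 1.7140 / 0.0406 = 276.0975

£276.10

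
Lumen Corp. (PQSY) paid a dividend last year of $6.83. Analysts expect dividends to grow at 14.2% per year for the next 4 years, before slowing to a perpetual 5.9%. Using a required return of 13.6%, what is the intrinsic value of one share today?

$123.62

Two-stage DDM. Project D₁…D_4 at 0.142, terminal growth 0.059, discount at r = 0.136.
D_1 = 7.7999
D_2 = 8.9074
D_3 = 10.1723
D_4 = 11.6168
Terminal value at t=4: TV = D_5/(r−g) = 12.3022/(0.136−0.059) = 159.7682
P₀ = 7.7999/(1+0.136)^1 + 8.9074/(1+0.136)^2 + 10.1723/(1+0.136)^3 + 11.6168/(1+0.136)^4 + 159.7682/(1+0.136)^4 = 123.6176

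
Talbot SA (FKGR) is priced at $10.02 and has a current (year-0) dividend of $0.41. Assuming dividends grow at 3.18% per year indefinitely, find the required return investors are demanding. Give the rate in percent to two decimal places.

Rearranging the constant-growth DDM: r = D₁/P₀ + g.
D₁ = 0.41 × (1 + 0.0318) = 0.4230.
r = 0.4230 / 10.02 + 0.0318 = 0.04222 + 0.0318 = 0.07402

7.40%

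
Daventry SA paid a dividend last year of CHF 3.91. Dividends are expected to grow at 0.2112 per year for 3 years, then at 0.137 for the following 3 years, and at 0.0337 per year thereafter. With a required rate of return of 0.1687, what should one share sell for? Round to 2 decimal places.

Three-stage DDM. Project D₁…D_6; terminal Gordon value at t=6 with g = 0.0337; discount at r = 0.1687.
D_1 = 4.7358
D_2 = 5.7360
D_3 = 6.9474
D_4 = 7.8992
D_5 = 8.9814
D_6 = 10.2119
TV_6 = 10.5560/(0.1687−0.0337) = 78.1927
P₀ = Σ Dₜ/(1+r)ᵗ + TV_6/(1+r)^6 = 55.6518

CHF 55.65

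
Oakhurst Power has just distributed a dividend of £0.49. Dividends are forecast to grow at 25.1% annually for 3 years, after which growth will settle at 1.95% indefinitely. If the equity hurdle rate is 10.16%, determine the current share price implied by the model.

£10.82

Two-stage DDM. Project D₁…D_3 at 0.251, terminal growth 0.0195, discount at r = 0.1016.
D_1 = 0.6130
D_2 = 0.7669
D_3 = 0.9593
Terminal value at t=3: TV = D_4/(r−g) = 0.9780/(0.1016−0.0195) = 11.9128
P₀ = 0.6130/(1+0.1016)^1 + 0.7669/(1+0.1016)^2 + 0.9593/(1+0.1016)^3 + 11.9128/(1+0.1016)^3 = 10.8173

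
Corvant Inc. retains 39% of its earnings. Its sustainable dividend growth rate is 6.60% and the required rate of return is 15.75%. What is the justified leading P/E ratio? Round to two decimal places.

6.67

Payout ratio b = 1 − 0.39 = 0.61.
Justified leading P/E = b/(r−g) = 0.61/(0.1575−0.066) = 6.6667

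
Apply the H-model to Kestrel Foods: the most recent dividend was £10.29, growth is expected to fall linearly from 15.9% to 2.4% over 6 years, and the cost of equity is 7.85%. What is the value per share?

H-model: P₀ = D₀[(1+g_L) + H(g_S−g_L)]/(r−g_L), with H = 6/2 = 3.
P₀ = 10.29 × [(1+0.024) + 3×(0.159−0.024)] / (0.0785−0.024)
   = 10.29 × 1.4290 / 0.0545 = 269.8057

£269.81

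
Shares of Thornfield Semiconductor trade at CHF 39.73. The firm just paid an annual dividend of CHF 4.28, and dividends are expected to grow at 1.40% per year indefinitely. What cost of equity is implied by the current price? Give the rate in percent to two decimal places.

Rearranging the constant-growth DDM: r = D₁/P₀ + g.
D₁ = 4.28 × (1 + 0.014) = 4.3399.
r = 4.3399 / 39.73 + 0.014 = 0.10924 + 0.014 = 0.12324

12.32%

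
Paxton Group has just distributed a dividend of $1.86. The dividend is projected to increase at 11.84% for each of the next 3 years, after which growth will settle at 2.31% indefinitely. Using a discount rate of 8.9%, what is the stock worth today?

$37.17

Two-stage DDM. Project D₁…D_3 at 0.1184, terminal growth 0.0231, discount at r = 0.089.
D_1 = 2.0802
D_2 = 2.3265
D_3 = 2.6020
Terminal value at t=3: TV = D_4/(r−g) = 2.6621/(0.089−0.0231) = 40.3959
P₀ = 2.0802/(1+0.089)^1 + 2.3265/(1+0.089)^2 + 2.6020/(1+0.089)^3 + 40.3959/(1+0.089)^3 = 37.1658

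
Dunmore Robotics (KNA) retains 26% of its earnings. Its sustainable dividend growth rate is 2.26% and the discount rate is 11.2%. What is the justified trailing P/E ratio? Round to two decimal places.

8.46

Payout ratio b = 1 − 0.26 = 0.74.
Justified trailing P/E = b(1+g)/(r−g) = 0.74×(1+0.0226)/(0.112−0.0226) = 8.4645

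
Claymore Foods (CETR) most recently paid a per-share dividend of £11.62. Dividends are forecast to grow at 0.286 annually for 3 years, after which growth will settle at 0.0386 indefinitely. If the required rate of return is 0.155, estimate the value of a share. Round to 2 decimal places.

Two-stage DDM. Project D₁…D_3 at 0.286, terminal growth 0.0386, discount at r = 0.155.
D_1 = 14.9433
D_2 = 19.2171
D_3 = 24.7132
Terminal value at t=3: TV = D_4/(r−g) = 25.6671/(0.155−0.0386) = 220.5080
P₀ = 14.9433/(1+0.155)^1 + 19.2171/(1+0.155)^2 + 24.7132/(1+0.155)^3 + 220.5080/(1+0.155)^3 = 186.4953

£186.50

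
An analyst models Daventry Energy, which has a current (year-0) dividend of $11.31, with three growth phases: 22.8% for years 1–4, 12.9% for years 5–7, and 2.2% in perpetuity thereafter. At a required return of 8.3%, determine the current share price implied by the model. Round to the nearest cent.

$478.40

Three-stage DDM. Project D₁…D_7; terminal Gordon value at t=7 with g = 0.022; discount at r = 0.083.
D_1 = 13.8887
D_2 = 17.0553
D_3 = 20.9439
D_4 = 25.7191
D_5 = 29.0369
D_6 = 32.7826
D_7 = 37.0116
TV_7 = 37.8259/(0.083−0.022) = 620.0960
P₀ = Σ Dₜ/(1+r)ᵗ + TV_7/(1+r)^7 = 478.3997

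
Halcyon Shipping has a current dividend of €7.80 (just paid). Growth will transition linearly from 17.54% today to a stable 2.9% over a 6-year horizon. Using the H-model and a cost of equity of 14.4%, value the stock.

H-model: P₀ = D₀[(1+g_L) + H(g_S−g_L)]/(r−g_L), with H = 6/2 = 3.
P₀ = 7.80 × [(1+0.029) + 3×(0.1754−0.029)] / (0.144−0.029)
   = 7.80 × 1.4682 / 0.115 = 99.5823

€99.58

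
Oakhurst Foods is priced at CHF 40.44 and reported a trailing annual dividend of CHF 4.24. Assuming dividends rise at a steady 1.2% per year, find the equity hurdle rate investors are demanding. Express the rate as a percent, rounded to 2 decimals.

11.81%

Rearranging the constant-growth DDM: r = D₁/P₀ + g.
D₁ = 4.24 × (1 + 0.012) = 4.2909.
r = 4.2909 / 40.44 + 0.012 = 0.10610 + 0.012 = 0.11810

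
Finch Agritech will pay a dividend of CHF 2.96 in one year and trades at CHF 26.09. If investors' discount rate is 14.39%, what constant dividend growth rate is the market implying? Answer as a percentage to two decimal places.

3.04%

From P₀ = D₁/(r − g), the implied growth is g = r − D₁/P₀.
g = 0.1439 − 2.96/26.09 = 0.1439 − 0.11345 = 0.03045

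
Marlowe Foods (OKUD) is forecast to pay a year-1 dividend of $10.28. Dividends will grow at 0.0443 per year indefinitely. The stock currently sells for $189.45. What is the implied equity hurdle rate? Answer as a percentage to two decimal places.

9.86%

Rearranging the constant-growth DDM: r = D₁/P₀ + g.
r = 10.2800 / 189.45 + 0.0443 = 0.05426 + 0.0443 = 0.09856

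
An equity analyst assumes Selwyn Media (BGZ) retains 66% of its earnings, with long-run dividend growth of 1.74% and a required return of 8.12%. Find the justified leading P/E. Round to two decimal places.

5.33

Payout ratio b = 1 − 0.66 = 0.34.
Justified leading P/E = b/(r−g) = 0.34/(0.0812−0.0174) = 5.3292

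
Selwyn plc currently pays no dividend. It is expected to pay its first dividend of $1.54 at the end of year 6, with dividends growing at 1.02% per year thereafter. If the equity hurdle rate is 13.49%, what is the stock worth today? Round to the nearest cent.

Deferred-dividend DDM. At t=5 the remaining stream is a growing perpetuity with first payment D_6 = 1.54.
V_5 = D_6/(r−g) = 1.54/(0.1349−0.0102) = 12.3496
P₀ = V_5/(1+r)^5 = 12.3496/(1+0.1349)^5 = 6.5594

$6.56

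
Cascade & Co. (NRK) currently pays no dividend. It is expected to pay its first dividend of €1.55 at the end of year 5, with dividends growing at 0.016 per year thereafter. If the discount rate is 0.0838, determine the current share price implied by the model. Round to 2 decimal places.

Deferred-dividend DDM. At t=4 the remaining stream is a growing perpetuity with first payment D_5 = 1.55.
V_4 = D_5/(r−g) = 1.55/(0.0838−0.016) = 22.8614
P₀ = V_4/(1+r)^4 = 22.8614/(1+0.0838)^4 = 16.5693

€16.57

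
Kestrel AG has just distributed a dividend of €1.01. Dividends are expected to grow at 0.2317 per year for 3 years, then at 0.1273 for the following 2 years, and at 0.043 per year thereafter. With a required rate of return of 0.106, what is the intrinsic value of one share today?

€30.64

Three-stage DDM. Project D₁…D_5; terminal Gordon value at t=5 with g = 0.043; discount at r = 0.106.
D_1 = 1.2440
D_2 = 1.5323
D_3 = 1.8873
D_4 = 2.1275
D_5 = 2.3984
TV_5 = 2.5015/(0.106−0.043) = 39.7063
P₀ = Σ Dₜ/(1+r)ᵗ + TV_5/(1+r)^5 = 30.6364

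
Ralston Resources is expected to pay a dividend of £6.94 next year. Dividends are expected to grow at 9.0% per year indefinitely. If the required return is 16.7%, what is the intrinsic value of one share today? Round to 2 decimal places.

£90.13

Gordon growth model: P₀ = D₁/(r − g), with D₁ = 6.94 given directly.
P₀ = 6.9400 / (0.167 − 0.09) = 6.9400 / 0.077 = 90.1299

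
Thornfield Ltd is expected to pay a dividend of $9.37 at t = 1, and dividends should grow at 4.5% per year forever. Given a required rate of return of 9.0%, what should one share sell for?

$208.22

Gordon growth model: P₀ = D₁/(r − g), with D₁ = 9.37 given directly.
P₀ = 9.3700 / (0.09 − 0.045) = 9.3700 / 0.045 = 208.2222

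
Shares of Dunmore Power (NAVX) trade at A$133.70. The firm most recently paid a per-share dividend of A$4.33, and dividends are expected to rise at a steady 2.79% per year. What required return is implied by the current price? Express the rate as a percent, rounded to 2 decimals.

Rearranging the constant-growth DDM: r = D₁/P₀ + g.
D₁ = 4.33 × (1 + 0.0279) = 4.4508.
r = 4.4508 / 133.70 + 0.0279 = 0.03329 + 0.0279 = 0.06119

6.12%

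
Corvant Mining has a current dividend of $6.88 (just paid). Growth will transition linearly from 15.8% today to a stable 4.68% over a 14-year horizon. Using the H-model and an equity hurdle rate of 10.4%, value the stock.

$219.53

H-model: P₀ = D₀[(1+g_L) + H(g_S−g_L)]/(r−g_L), with H = 14/2 = 7.
P₀ = 6.88 × [(1+0.0468) + 7×(0.158−0.0468)] / (0.104−0.0468)
   = 6.88 × 1.8252 / 0.0572 = 219.5345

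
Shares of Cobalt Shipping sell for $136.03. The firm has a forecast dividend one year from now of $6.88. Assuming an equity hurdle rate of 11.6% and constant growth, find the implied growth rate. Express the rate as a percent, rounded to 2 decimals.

From P₀ = D₁/(r − g), the implied growth is g = r − D₁/P₀.
g = 0.116 − 6.88/136.03 = 0.116 − 0.05058 = 0.06542

6.54%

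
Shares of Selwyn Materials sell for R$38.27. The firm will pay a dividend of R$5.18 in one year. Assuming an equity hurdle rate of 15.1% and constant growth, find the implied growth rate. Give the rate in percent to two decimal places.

1.56%

From P₀ = D₁/(r − g), the implied growth is g = r − D₁/P₀.
g = 0.151 − 5.18/38.27 = 0.151 − 0.13535 = 0.01565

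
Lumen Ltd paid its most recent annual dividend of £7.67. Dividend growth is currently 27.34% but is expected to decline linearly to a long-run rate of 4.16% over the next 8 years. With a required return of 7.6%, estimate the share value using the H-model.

H-model: P₀ = D₀[(1+g_L) + H(g_S−g_L)]/(r−g_L), with H = 8/2 = 4.
P₀ = 7.67 × [(1+0.0416) + 4×(0.2734−0.0416)] / (0.076−0.0416)
   = 7.67 × 1.9688 / 0.0344 = 438.9737

£438.97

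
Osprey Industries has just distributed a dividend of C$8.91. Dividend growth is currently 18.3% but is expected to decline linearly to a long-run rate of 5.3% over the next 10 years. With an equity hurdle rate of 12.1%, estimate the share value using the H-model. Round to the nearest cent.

H-model: P₀ = D₀[(1+g_L) + H(g_S−g_L)]/(r−g_L), with H = 10/2 = 5.
P₀ = 8.91 × [(1+0.053) + 5×(0.183−0.053)] / (0.121−0.053)
   = 8.91 × 1.7030 / 0.068 = 223.1431

C$223.14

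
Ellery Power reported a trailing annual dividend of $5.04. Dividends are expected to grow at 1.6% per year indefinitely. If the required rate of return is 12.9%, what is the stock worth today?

Gordon growth model: P₀ = D₁/(r − g). D₁ = 5.04 × (1 + 0.016) = 5.1206.
P₀ = 5.1206 / (0.129 − 0.016) = 5.1206 / 0.113 = 45.3154

$45.32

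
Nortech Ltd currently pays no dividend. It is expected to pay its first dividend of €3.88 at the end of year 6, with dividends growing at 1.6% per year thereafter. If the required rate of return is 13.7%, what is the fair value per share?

€16.88

Deferred-dividend DDM. At t=5 the remaining stream is a growing perpetuity with first payment D_6 = 3.88.
V_5 = D_6/(r−g) = 3.88/(0.137−0.016) = 32.0661
P₀ = V_5/(1+r)^5 = 32.0661/(1+0.137)^5 = 16.8750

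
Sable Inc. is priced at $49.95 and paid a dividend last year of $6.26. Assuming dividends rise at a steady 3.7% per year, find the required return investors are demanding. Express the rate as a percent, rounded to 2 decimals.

16.70%

Rearranging the constant-growth DDM: r = D₁/P₀ + g.
D₁ = 6.26 × (1 + 0.037) = 6.4916.
r = 6.4916 / 49.95 + 0.037 = 0.12996 + 0.037 = 0.16696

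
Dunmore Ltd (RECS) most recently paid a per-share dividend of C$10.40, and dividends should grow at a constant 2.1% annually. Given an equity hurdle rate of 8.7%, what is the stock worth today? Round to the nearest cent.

C$160.88

Gordon growth model: P₀ = D₁/(r − g). D₁ = 10.40 × (1 + 0.021) = 10.6184.
P₀ = 10.6184 / (0.087 − 0.021) = 10.6184 / 0.066 = 160.8848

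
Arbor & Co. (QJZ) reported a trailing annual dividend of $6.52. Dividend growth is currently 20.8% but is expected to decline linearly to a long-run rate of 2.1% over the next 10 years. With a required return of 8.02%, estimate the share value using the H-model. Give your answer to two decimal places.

H-model: P₀ = D₀[(1+g_L) + H(g_S−g_L)]/(r−g_L), with H = 10/2 = 5.
P₀ = 6.52 × [(1+0.021) + 5×(0.208−0.021)] / (0.0802−0.021)
   = 6.52 × 1.9560 / 0.0592 = 215.4243

$215.42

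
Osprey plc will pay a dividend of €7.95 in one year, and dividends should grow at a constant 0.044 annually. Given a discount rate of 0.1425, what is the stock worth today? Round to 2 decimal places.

Gordon growth model: P₀ = D₁/(r − g), with D₁ = 7.95 given directly.
P₀ = 7.9500 / (0.1425 − 0.044) = 7.9500 / 0.0985 = 80.7107

€80.71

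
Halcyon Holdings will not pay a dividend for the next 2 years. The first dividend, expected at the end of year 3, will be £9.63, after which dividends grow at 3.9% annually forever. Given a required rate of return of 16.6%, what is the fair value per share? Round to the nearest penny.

£55.77

Deferred-dividend DDM. At t=2 the remaining stream is a growing perpetuity with first payment D_3 = 9.63.
V_2 = D_3/(r−g) = 9.63/(0.166−0.039) = 75.8268
P₀ = V_2/(1+r)^2 = 75.8268/(1+0.166)^2 = 55.7732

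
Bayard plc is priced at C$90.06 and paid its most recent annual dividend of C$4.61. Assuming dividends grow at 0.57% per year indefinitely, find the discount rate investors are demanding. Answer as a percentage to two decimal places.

Rearranging the constant-growth DDM: r = D₁/P₀ + g.
D₁ = 4.61 × (1 + 0.0057) = 4.6363.
r = 4.6363 / 90.06 + 0.0057 = 0.05148 + 0.0057 = 0.05718

5.72%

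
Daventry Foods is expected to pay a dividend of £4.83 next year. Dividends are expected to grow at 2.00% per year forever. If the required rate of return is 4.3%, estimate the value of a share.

£210.00

Gordon growth model: P₀ = D₁/(r − g), with D₁ = 4.83 given directly.
P₀ = 4.8300 / (0.043 − 0.02) = 4.8300 / 0.023 = 210.0000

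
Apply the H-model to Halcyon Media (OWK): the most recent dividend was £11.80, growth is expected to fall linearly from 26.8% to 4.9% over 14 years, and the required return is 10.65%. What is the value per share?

H-model: P₀ = D₀[(1+g_L) + H(g_S−g_L)]/(r−g_L), with H = 14/2 = 7.
P₀ = 11.80 × [(1+0.049) + 7×(0.268−0.049)] / (0.1065−0.049)
   = 11.80 × 2.5820 / 0.0575 = 529.8713

£529.87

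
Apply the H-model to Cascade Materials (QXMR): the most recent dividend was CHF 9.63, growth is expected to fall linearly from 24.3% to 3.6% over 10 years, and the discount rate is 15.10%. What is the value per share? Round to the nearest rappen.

H-model: P₀ = D₀[(1+g_L) + H(g_S−g_L)]/(r−g_L), with H = 10/2 = 5.
P₀ = 9.63 × [(1+0.036) + 5×(0.243−0.036)] / (0.151−0.036)
   = 9.63 × 2.0710 / 0.115 = 173.4237

CHF 173.42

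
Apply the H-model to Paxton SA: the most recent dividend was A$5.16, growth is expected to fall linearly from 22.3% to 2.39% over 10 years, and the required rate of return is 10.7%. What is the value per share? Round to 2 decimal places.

A$125.39

H-model: P₀ = D₀[(1+g_L) + H(g_S−g_L)]/(r−g_L), with H = 10/2 = 5.
P₀ = 5.16 × [(1+0.0239) + 5×(0.223−0.0239)] / (0.107−0.0239)
   = 5.16 × 2.0194 / 0.0831 = 125.3923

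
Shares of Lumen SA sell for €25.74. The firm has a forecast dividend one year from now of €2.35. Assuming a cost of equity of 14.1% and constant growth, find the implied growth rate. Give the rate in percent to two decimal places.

4.97%

From P₀ = D₁/(r − g), the implied growth is g = r − D₁/P₀.
g = 0.141 − 2.35/25.74 = 0.141 − 0.09130 = 0.04970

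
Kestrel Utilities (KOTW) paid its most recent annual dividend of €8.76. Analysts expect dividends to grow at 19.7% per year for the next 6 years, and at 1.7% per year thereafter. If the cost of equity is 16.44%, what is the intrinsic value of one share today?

€129.29

Two-stage DDM. Project D₁…D_6 at 0.197, terminal growth 0.017, discount at r = 0.1644.
D_1 = 10.4857
D_2 = 12.5514
D_3 = 15.0240
D_4 = 17.9838
D_5 = 21.5266
D_6 = 25.7673
Terminal value at t=6: TV = D_7/(r−g) = 26.2053/(0.1644−0.017) = 177.7839
P₀ = 10.4857/(1+0.1644)^1 + 12.5514/(1+0.1644)^2 + 15.0240/(1+0.1644)^3 + 17.9838/(1+0.1644)^4 + 21.5266/(1+0.1644)^5 + 25.7673/(1+0.1644)^6 + 177.7839/(1+0.1644)^6 = 129.2887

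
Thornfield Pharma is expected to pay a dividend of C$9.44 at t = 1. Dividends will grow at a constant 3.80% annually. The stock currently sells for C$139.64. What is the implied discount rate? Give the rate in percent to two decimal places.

Rearranging the constant-growth DDM: r = D₁/P₀ + g.
r = 9.4400 / 139.64 + 0.038 = 0.06760 + 0.038 = 0.10560

10.56%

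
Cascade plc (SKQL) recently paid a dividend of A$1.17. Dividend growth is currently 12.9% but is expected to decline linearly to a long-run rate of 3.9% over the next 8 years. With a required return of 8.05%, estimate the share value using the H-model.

H-model: P₀ = D₀[(1+g_L) + H(g_S−g_L)]/(r−g_L), with H = 8/2 = 4.
P₀ = 1.17 × [(1+0.039) + 4×(0.129−0.039)] / (0.0805−0.039)
   = 1.17 × 1.3990 / 0.0415 = 39.4417

A$39.44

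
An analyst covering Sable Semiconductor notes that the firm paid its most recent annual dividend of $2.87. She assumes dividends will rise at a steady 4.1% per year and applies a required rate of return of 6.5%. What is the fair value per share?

Gordon growth model: P₀ = D₁/(r − g). D₁ = 2.87 × (1 + 0.041) = 2.9877.
P₀ = 2.9877 / (0.065 − 0.041) = 2.9877 / 0.024 = 124.4862

$124.49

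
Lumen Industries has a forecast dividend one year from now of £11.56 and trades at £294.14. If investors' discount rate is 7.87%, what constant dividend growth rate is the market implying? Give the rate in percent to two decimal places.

3.94%

From P₀ = D₁/(r − g), the implied growth is g = r − D₁/P₀.
g = 0.0787 − 11.56/294.14 = 0.0787 − 0.03930 = 0.03940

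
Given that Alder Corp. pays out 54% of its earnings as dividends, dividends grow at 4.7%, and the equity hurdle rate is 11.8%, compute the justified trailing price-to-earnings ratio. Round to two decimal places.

7.96

Justified trailing P/E = b(1+g)/(r−g) = 0.54×(1+0.047)/(0.118−0.047) = 7.9631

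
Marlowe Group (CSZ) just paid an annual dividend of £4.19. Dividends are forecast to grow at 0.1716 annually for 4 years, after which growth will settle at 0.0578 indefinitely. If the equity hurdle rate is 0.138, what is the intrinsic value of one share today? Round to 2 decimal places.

Two-stage DDM. Project D₁…D_4 at 0.1716, terminal growth 0.0578, discount at r = 0.138.
D_1 = 4.9090
D_2 = 5.7514
D_3 = 6.7383
D_4 = 7.8946
Terminal value at t=4: TV = D_5/(r−g) = 8.3509/(0.138−0.0578) = 104.1264
P₀ = 4.9090/(1+0.138)^1 + 5.7514/(1+0.138)^2 + 6.7383/(1+0.138)^3 + 7.8946/(1+0.138)^4 + 104.1264/(1+0.138)^4 = 80.1199

£80.12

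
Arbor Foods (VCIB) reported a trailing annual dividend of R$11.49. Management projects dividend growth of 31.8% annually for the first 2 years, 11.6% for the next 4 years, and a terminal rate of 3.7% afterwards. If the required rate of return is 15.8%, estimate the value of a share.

R$192.33

Three-stage DDM. Project D₁…D_6; terminal Gordon value at t=6 with g = 0.037; discount at r = 0.158.
D_1 = 15.1438
D_2 = 19.9596
D_3 = 22.2749
D_4 = 24.8587
D_5 = 27.7424
D_6 = 30.9605
TV_6 = 32.1060/(0.158−0.037) = 265.3390
P₀ = Σ Dₜ/(1+r)ᵗ + TV_6/(1+r)^6 = 192.3335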